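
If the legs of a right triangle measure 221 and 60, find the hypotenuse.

c² = a² + b² = 221² + 60² = 48841 + 3600 = 52441
c = 229

229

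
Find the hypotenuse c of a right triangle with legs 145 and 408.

c² = a² + b² = 145² + 408² = 21025 + 166464 = 187489
c = sqrt(187489) = 433

433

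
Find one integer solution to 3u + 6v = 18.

Step 1: Check solvability.
gcd(3, 6) = 3
Since 3 divides 18, solutions exist.

Step 2: Apply extended Euclidean algorithm to find gcd.
We find integers such that 3*x0 + 6*y0 = 3

Step 3: Scale the particular solution.
Multiply by 18/3 = 6:
u = 6, v = 0

Step 4: Verify.
3*(6) + 6*(0) = 18 = 18 ✓

u = 6, v = 0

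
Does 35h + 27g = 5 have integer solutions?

Step 1: Compute gcd(35, 27).
gcd(35, 27) = 1

Step 2: Check divisibility.
Does 1 divide 5? 5 = 1 x 5, so yes.

By the theorem on linear Diophantine equations, 35h + 27g = 5 has integer solutions if and only if gcd(35, 27) divides 5. Since 1 | 5, solutions exist.

Yes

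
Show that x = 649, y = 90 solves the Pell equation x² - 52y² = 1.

Compute x² = 649² = 421201
Compute 52y² = 52·90² = 52·8100 = 421200
x² - 52y² = 421201 - 421200 = 1
Since this equals 1, (649, 90) is a solution.

Yes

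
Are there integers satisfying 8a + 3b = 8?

Step 1: Compute gcd(8, 3).
gcd(8, 3) = 1

Step 2: Check divisibility.
Does 1 divide 8? 8 = 1 x 8, so yes.

By the theorem on linear Diophantine equations, 8a + 3b = 8 has integer solutions if and only if gcd(8, 3) divides 8. Since 1 | 8, solutions exist.

Yes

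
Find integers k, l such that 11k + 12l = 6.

Step 1: Check solvability.
gcd(11, 12) = 1
Since 1 divides 6, solutions exist.

Step 2: Apply extended Euclidean algorithm to find gcd.
We find integers such that 11*x0 + 12*y0 = 1

Step 3: Scale the particular solution.
Multiply by 6/1 = 6:
k = -6, l = 6

Step 4: Verify.
11*(-6) + 12*(6) = 6 = 6 ✓

k = -6, l = 6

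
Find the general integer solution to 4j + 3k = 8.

Step 1: Compute gcd(4, 3) = 1.
Since 1 divides 8, solutions exist.

Step 2: Find a particular solution using extended Euclidean algorithm.
We get j₀ = 8, k₀ = -8.
Check: 4*8 + 3*-8 = 8 = 8 ✓

Step 3: Write the general solution.
j = 8 + (3/1)t = 8 + 3t
k = -8 - (4/1)t = -8 - 4t
for any integer t.

j = 8 + 3t, k = -8 - 4t for integer t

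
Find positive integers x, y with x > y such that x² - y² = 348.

Factor: x² - y² = (x+y)(x-y) = 348.
We need two factors of 348 with the same parity.
Use x+y = 174 and x-y = 2 (product 174·2 = 348).
Adding: 2x = 176, so x = 88.
Subtracting: 2y = 172, so y = 86.
Check: 88² - 86² = 7744 - 7396 = 348 ✓

x = 88, y = 86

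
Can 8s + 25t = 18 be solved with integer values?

Step 1: Compute gcd(8, 25).
gcd(8, 25) = 1

Step 2: Check divisibility.
Does 1 divide 18? 18 = 1 x 18, so yes.

By the theorem on linear Diophantine equations, 8s + 25t = 18 has integer solutions if and only if gcd(8, 25) divides 18. Since 1 | 18, solutions exist.

Yes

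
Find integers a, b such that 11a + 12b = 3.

Step 1: Check solvability.
gcd(11, 12) = 1
Since 1 divides 3, solutions exist.

Step 2: Apply extended Euclidean algorithm to find gcd.
We find integers such that 11*x0 + 12*y0 = 1

Step 3: Scale the particular solution.
Multiply by 3/1 = 3:
a = -3, b = 3

Step 4: Verify.
11*(-3) + 12*(3) = 3 = 3 ✓

a = -3, b = 3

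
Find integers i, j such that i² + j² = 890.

We need to find integers i, j > 0 such that i² + j² = 890.
Trying i = 7: j² = 890 - 7² = 890 - 49 = 841
j = 29
Check: 7² + 29² = 49 + 841 = 890 ✓

890 = 7² + 29²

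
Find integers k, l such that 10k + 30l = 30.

Step 1: Check solvability.
gcd(10, 30) = 10
Since 10 divides 30, solutions exist.

Step 2: Apply extended Euclidean algorithm to find gcd.
We find integers such that 10*x0 + 30*y0 = 10

Step 3: Scale the particular solution.
Multiply by 30/10 = 3:
k = 3, l = 0

Step 4: Verify.
10*(3) + 30*(0) = 30 = 30 ✓

k = 3, l = 0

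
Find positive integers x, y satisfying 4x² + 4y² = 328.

Try small values of x and check whether (328 - 4x²)/4 is a perfect square.
x = 9: 4·9² = 324, so 4y² = 328 - 324 = 4, giving y² = 1, y = 1.
Check: 4·9² + 4·1² = 324 + 4 = 328 ✓

x = 9, y = 1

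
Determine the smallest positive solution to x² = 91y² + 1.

We seek the smallest positive integers (x, y) with x² - 91y² = 1, i.e., x² = 91y² + 1.
Try successive y values:
y = 1: x² = 91·1² + 1 = 92, not a perfect square
y = 2: x² = 91·2² + 1 = 365, not a perfect square
y = 3: x² = 91·3² + 1 = 820, not a perfect square
... continuing the search (or via continued fractions) ...
y = 165: x² = 91·165² + 1 = 2477476, x = 1574 ✓

Verify: 1574² - 91·165² = 2477476 - 2477475 = 1 ✓

x = 1574, y = 165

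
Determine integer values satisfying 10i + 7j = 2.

Step 1: Check solvability.
gcd(10, 7) = 1
Since 1 divides 2, solutions exist.

Step 2: Apply extended Euclidean algorithm to find gcd.
We find integers such that 10*x0 + 7*y0 = 1

Step 3: Scale the particular solution.
Multiply by 2/1 = 2:
i = -4, j = 6

Step 4: Verify.
10*(-4) + 7*(6) = 2 = 2 ✓

i = -4, j = 6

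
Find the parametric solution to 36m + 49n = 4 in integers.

Step 1: Compute gcd(36, 49) = 1.
Since 1 divides 4, solutions exist.

Step 2: Find a particular solution using extended Euclidean algorithm.
We get m₀ = 60, n₀ = -44.
Check: 36*60 + 49*-44 = 4 = 4 ✓

Step 3: Write the general solution.
m = 60 + (49/1)t = 60 + 49t
n = -44 - (36/1)t = -44 - 36t
for any integer t.

m = 60 + 49t, n = -44 - 36t for integer t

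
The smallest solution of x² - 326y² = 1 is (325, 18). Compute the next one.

Solutions to x² - Dy² = 1 are generated by powers of (x₀ + y₀√D).
The next solution satisfies x₁ + y₁√326 = (x₀ + y₀√326)², giving:
x₁ = x₀² + 326y₀² = 325² + 326·18² = 105625 + 105624 = 211249
y₁ = 2x₀y₀ = 2·325·18 = 11700

Verify: 211249² - 326·11700² = 44626140001 - 44626140000 = 1 ✓

x = 211249, y = 11700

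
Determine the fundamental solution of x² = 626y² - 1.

We need x² = 626y² - 1. Try successive y:
y = 1: x² = 626·1² - 1 = 625 = 25² ✓
Check: 25² - 626·1² = 625 - 626 = -1 ✓

x = 25, y = 1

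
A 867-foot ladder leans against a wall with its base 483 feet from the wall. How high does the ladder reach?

The ladder, wall, and ground form a right triangle with hypotenuse 867 and one leg 483.
By the Pythagorean theorem: h² = 867² - 483² = 751689 - 233289 = 518400
h = √518400 = 720 feet

720 feet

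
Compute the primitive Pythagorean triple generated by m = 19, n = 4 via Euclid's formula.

a = m² - n² = 361 - 16 = 345
b = 2mn = 2·19·4 = 152
c = m² + n² = 361 + 16 = 377
Verify: 345² + 152² = 119025 + 23104 = 142129 = 377² ✓

(345, 152, 377)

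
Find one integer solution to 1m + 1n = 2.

Step 1: Check solvability.
gcd(1, 1) = 1
Since 1 divides 2, solutions exist.

Step 2: Apply extended Euclidean algorithm to find gcd.
We find integers such that 1*x0 + 1*y0 = 1

Step 3: Scale the particular solution.
Multiply by 2/1 = 2:
m = 0, n = 2

Step 4: Verify.
1*(0) + 1*(2) = 2 = 2 ✓

m = 0, n = 2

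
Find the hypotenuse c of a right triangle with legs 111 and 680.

c² = a² + b² = 111² + 680² = 12321 + 462400 = 474721
c = 689

689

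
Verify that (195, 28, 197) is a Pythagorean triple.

Compute a² + b²:
195² + 28² = 38025 + 784 = 38809
Compute c²:
197² = 38809
Since 38809 = 38809, it is a Pythagorean triple.

Yes, it is a Pythagorean triple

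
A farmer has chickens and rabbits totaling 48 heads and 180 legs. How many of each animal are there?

Let c = chickens, r = rabbits.
Heads: c + r = 48
Legs: 2c + 4r = 180
From the first equation, c = 48 - r. Substitute:
2(48 - r) + 4r = 180
96 + 2r = 180
r = (180 - 96)/2 = 42
c = 48 - 42 = 6

Chickens: 6, Rabbits: 42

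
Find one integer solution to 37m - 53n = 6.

Step 1: Check solvability.
gcd(37, 53) = 1
Since 1 divides 6, solutions exist.

Step 2: Apply extended Euclidean algorithm to find gcd.
We find integers such that 37*x0 + 53*y0 = 1

Step 3: Scale the particular solution.
Multiply by 6/1 = 6:
m = -60, n = -42

Step 4: Verify.
37*(-60) - 53*(-42) = 6 = 6 ✓

m = -60, n = -42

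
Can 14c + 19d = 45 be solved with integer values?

Step 1: Compute gcd(14, 19).
gcd(14, 19) = 1

Step 2: Check divisibility.
Does 1 divide 45? 45 = 1 x 45, so yes.

By the theorem on linear Diophantine equations, 14c + 19d = 45 has integer solutions if and only if gcd(14, 19) divides 45. Since 1 | 45, solutions exist.

Yes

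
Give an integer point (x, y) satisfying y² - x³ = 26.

Try small integer x values and check whether x³ + 26 is a perfect square.
x = -1: x³ + 26 = -1³ + 26 = -1 + 26 = 25
Is 25 a perfect square? 5² = 25 ✓
So (x, y) = (-1, 5) is a solution.

x = -1, y = 5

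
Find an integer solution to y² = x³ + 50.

Try small integer x values and check whether x³ + 50 is a perfect square.
x = -1: x³ + 50 = -1³ + 50 = -1 + 50 = 49
Is 49 a perfect square? 7² = 49 ✓
So (x, y) = (-1, -7) is a solution.

x = -1, y = -7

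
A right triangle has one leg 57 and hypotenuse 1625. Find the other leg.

b² = c² - a² = 2640625 - 3249 = 2637376
b = 1624

1624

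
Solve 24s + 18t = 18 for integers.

Step 1: Check solvability.
gcd(24, 18) = 6
Since 6 divides 18, solutions exist.

Step 2: Apply extended Euclidean algorithm to find gcd.
We find integers such that 24*x0 + 18*y0 = 6

Step 3: Scale the particular solution.
Multiply by 18/6 = 3:
s = 3, t = -3

Step 4: Verify.
24*(3) + 18*(-3) = 18 = 18 ✓

s = 3, t = -3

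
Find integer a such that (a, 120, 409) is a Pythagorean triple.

a² = c² - b² = 409² - 120² = 167281 - 14400 = 152881
a = sqrt(152881) = 391

391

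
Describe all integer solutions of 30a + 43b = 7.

Step 1: Compute gcd(30, 43) = 1.
Since 1 divides 7, solutions exist.

Step 2: Find a particular solution using extended Euclidean algorithm.
We get a₀ = -70, b₀ = 49.
Check: 30*-70 + 43*49 = 7 = 7 ✓

Step 3: Write the general solution.
a = -70 + (43/1)t = -70 + 43t
b = 49 - (30/1)t = 49 - 30t
for any integer t.

a = -70 + 43t, b = 49 - 30t for integer t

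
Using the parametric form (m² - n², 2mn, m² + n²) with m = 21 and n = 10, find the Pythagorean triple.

a = m² - n² = 21² - 10² = 441 - 100 = 341
b = 2mn = 2·21·10 = 420
c = m² + n² = 441 + 100 = 541
Verify: 341² + 420² = 116281 + 176400 = 292681 = 541² ✓

(341, 420, 541)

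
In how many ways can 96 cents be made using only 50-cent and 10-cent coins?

We need non-negative integers (x, y) with 50x + 10y = 96.
For each x from 0 to 1, check if (96 - 50x) is a non-negative multiple of 10.
Solutions (x, y): none
Count: 0

0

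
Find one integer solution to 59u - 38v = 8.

Step 1: Check solvability.
gcd(59, 38) = 1
Since 1 divides 8, solutions exist.

Step 2: Apply extended Euclidean algorithm to find gcd.
We find integers such that 59*x0 + 38*y0 = 1

Step 3: Scale the particular solution.
Multiply by 8/1 = 8:
u = -72, v = -112

Step 4: Verify.
59*(-72) - 38*(-112) = 8 = 8 ✓

u = -72, v = -112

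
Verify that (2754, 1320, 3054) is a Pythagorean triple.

Compute a² + b² = 2754² + 1320² = 7584516 + 1742400 = 9326916
Compute c² = 3054² = 9326916
Since 9326916 = 9326916, confirmed.

Yes, it is a Pythagorean triple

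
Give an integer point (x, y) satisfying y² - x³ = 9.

Try small integer x values and check whether x³ + 9 is a perfect square.
x = 0: x³ + 9 = 0³ + 9 = 0 + 9 = 9
Is 9 a perfect square? 3² = 9 ✓
So (x, y) = (0, -3) is a solution.

x = 0, y = -3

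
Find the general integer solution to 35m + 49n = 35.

Step 1: Compute gcd(35, 49) = 7.
Since 7 divides 35, solutions exist.

Step 2: Find a particular solution using extended Euclidean algorithm.
We get m₀ = 15, n₀ = -10.
Check: 35*15 + 49*-10 = 35 = 35 ✓

Step 3: Write the general solution.
m = 15 + (49/7)t = 15 + 7t
n = -10 - (35/7)t = -10 - 5t
for any integer t.

m = 15 + 7t, n = -10 - 5t for integer t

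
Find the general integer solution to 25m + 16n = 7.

Step 1: Compute gcd(25, 16) = 1.
Since 1 divides 7, solutions exist.

Step 2: Find a particular solution using extended Euclidean algorithm.
We get m₀ = -49, n₀ = 77.
Check: 25*-49 + 16*77 = 7 = 7 ✓

Step 3: Write the general solution.
m = -49 + (16/1)t = -49 + 16t
n = 77 - (25/1)t = 77 - 25t
for any integer t.

m = -49 + 16t, n = 77 - 25t for integer t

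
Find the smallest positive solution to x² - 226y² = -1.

We need x² = 226y² - 1. Try successive y:
y = 1: x² = 226·1² - 1 = 225 = 15² ✓
Check: 15² - 226·1² = 225 - 226 = -1 ✓

x = 15, y = 1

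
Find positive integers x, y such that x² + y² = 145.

Search for x with 145 - x² a perfect square.
x = 1: 145 - 1² = 145 - 1 = 144 = 12² ✓
So x = 1, y = 12.

x = 1, y = 12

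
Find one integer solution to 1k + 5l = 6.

Step 1: Check solvability.
gcd(1, 5) = 1
Since 1 divides 6, solutions exist.

Step 2: Apply extended Euclidean algorithm to find gcd.
We find integers such that 1*x0 + 5*y0 = 1

Step 3: Scale the particular solution.
Multiply by 6/1 = 6:
k = 6, l = 0

Step 4: Verify.
1*(6) + 5*(0) = 6 = 6 ✓

k = 6, l = 0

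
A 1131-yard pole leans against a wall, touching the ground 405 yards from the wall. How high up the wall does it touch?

The ladder, wall, and ground form a right triangle with hypotenuse 1131 and one leg 405.
By the Pythagorean theorem: h² = 1131² - 405² = 1279161 - 164025 = 1115136
h = √1115136 = 1056 yards

1056 yards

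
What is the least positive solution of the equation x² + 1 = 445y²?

We need x² = 445y² - 1. Try successive y:
y = 1: x² = 445·1² - 1 = 444, not a perfect square
y = 2: x² = 445·2² - 1 = 1779, not a perfect square
y = 3: x² = 445·3² - 1 = 4004, not a perfect square
...
y = 221: x² = 445·221² - 1 = 21734244 = 4662² ✓
Check: 4662² - 445·221² = 21734244 - 21734245 = -1 ✓

x = 4662, y = 221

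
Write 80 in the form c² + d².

We need to find integers c, d > 0 such that c² + d² = 80.
Trying c = 4: d² = 80 - 4² = 80 - 16 = 64
d = 8
Check: 4² + 8² = 16 + 64 = 80 ✓

80 = 4² + 8²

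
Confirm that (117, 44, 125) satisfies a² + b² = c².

Compute a² + b² = 117² + 44² = 13689 + 1936 = 15625
Compute c² = 125² = 15625
Since 15625 = 15625, confirmed.

Yes, it is a Pythagorean triple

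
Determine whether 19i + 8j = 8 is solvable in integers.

Step 1: Compute gcd(19, 8).
gcd(19, 8) = 1

Step 2: Check divisibility.
Does 1 divide 8? 8 = 1 x 8, so yes.

By the theorem on linear Diophantine equations, 19i + 8j = 8 has integer solutions if and only if gcd(19, 8) divides 8. Since 1 | 8, solutions exist.

Yes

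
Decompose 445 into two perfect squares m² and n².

We need to find integers m, n > 0 such that m² + n² = 445.
Trying m = 2: n² = 445 - 2² = 445 - 4 = 441
n = 21
Check: 2² + 21² = 4 + 441 = 445 ✓

445 = 2² + 21²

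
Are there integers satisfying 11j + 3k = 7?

Step 1: Compute gcd(11, 3).
gcd(11, 3) = 1

Step 2: Check divisibility.
Does 1 divide 7? 7 = 1 x 7, so yes.

By the theorem on linear Diophantine equations, 11j + 3k = 7 has integer solutions if and only if gcd(11, 3) divides 7. Since 1 | 7, solutions exist.

Yes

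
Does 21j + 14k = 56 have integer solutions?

Step 1: Compute gcd(21, 14).
gcd(21, 14) = 7

Step 2: Check divisibility.
Does 7 divide 56? 56 = 7 x 8, so yes.

By the theorem on linear Diophantine equations, 21j + 14k = 56 has integer solutions if and only if gcd(21, 14) divides 56. Since 7 | 56, solutions exist.

Yes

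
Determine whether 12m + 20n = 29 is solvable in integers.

Step 1: Compute gcd(12, 20).
gcd(12, 20) = 4

Step 2: Check divisibility.
Does 4 divide 29? 29 = 4 x 7 + 1, so no.

By the theorem on linear Diophantine equations, 12m + 20n = 29 has integer solutions if and only if gcd(12, 20) divides 29. Since 4 does not divide 29, no solutions exist.

No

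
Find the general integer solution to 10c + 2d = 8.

Step 1: Compute gcd(10, 2) = 2.
Since 2 divides 8, solutions exist.

Step 2: Find a particular solution using extended Euclidean algorithm.
We get c₀ = 0, d₀ = 4.
Check: 10*0 + 2*4 = 8 = 8 ✓

Step 3: Write the general solution.
c = 0 + (2/2)t = 0 + 1t
d = 4 - (10/2)t = 4 - 5t
for any integer t.

c = 0 + 1t, d = 4 - 5t for integer t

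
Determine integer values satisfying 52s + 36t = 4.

Step 1: Check solvability.
gcd(52, 36) = 4
Since 4 divides 4, solutions exist.

Step 2: Apply extended Euclidean algorithm to find gcd.
We find integers such that 52*x0 + 36*y0 = 4

Step 3: Scale the particular solution.
Multiply by 4/4 = 1:
s = -2, t = 3

Step 4: Verify.
52*(-2) + 36*(3) = 4 = 4 ✓

s = -2, t = 3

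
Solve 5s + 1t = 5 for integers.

Step 1: Check solvability.
gcd(5, 1) = 1
Since 1 divides 5, solutions exist.

Step 2: Apply extended Euclidean algorithm to find gcd.
We find integers such that 5*x0 + 1*y0 = 1

Step 3: Scale the particular solution.
Multiply by 5/1 = 5:
s = 0, t = 5

Step 4: Verify.
5*(0) + 1*(5) = 5 = 5 ✓

s = 0, t = 5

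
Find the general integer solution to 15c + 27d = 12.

Step 1: Compute gcd(15, 27) = 3.
Since 3 divides 12, solutions exist.

Step 2: Find a particular solution using extended Euclidean algorithm.
We get c₀ = 8, d₀ = -4.
Check: 15*8 + 27*-4 = 12 = 12 ✓

Step 3: Write the general solution.
c = 8 + (27/3)t = 8 + 9t
d = -4 - (15/3)t = -4 - 5t
for any integer t.

c = 8 + 9t, d = -4 - 5t for integer t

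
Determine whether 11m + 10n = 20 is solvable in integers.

Step 1: Compute gcd(11, 10).
gcd(11, 10) = 1

Step 2: Check divisibility.
Does 1 divide 20? 20 = 1 x 20, so yes.

By the theorem on linear Diophantine equations, 11m + 10n = 20 has integer solutions if and only if gcd(11, 10) divides 20. Since 1 | 20, solutions exist.

Yes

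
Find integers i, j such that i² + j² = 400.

We need to find integers i, j > 0 such that i² + j² = 400.
Trying i = 12: j² = 400 - 12² = 400 - 144 = 256
j = 16
Check: 12² + 16² = 144 + 256 = 400 ✓

400 = 12² + 16²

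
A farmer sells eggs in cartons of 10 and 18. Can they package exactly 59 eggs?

We need non-negative a, b with 10a + 18b = 59.
gcd(10, 18) = 2, and 2 does not divide 59.
No integer solutions exist.

No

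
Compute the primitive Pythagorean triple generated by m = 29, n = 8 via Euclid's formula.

a = m² - n² = 29² - 8² = 841 - 64 = 777
b = 2mn = 2·29·8 = 464
c = m² + n² = 841 + 64 = 905
Verify: 777² + 464² = 603729 + 215296 = 819025 = 905² ✓

(777, 464, 905)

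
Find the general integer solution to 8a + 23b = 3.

Step 1: Compute gcd(8, 23) = 1.
Since 1 divides 3, solutions exist.

Step 2: Find a particular solution using extended Euclidean algorithm.
We get a₀ = 9, b₀ = -3.
Check: 8*9 + 23*-3 = 3 = 3 ✓

Step 3: Write the general solution.
a = 9 + (23/1)t = 9 + 23t
b = -3 - (8/1)t = -3 - 8t
for any integer t.

a = 9 + 23t, b = -3 - 8t for integer t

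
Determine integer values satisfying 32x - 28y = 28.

Step 1: Check solvability.
gcd(32, 28) = 4
Since 4 divides 28, solutions exist.

Step 2: Apply extended Euclidean algorithm to find gcd.
We find integers such that 32*x0 + 28*y0 = 4

Step 3: Scale the particular solution.
Multiply by 28/4 = 7:
x = 7, y = 7

Step 4: Verify.
32*(7) - 28*(7) = 28 = 28 ✓

x = 7, y = 7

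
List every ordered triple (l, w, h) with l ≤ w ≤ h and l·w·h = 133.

Iterate l from 1 to ⌊133^(1/3)⌋. For each l dividing 133, iterate w ≥ l with w dividing 133/l, and set h = 133/(l·w).
Triples found (2): (1×1×133), (1×7×19)

(1×1×133), (1×7×19)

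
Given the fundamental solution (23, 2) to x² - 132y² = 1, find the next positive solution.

Solutions to x² - Dy² = 1 are generated by powers of (x₀ + y₀√D).
The next solution satisfies x₁ + y₁√132 = (x₀ + y₀√132)², giving:
x₁ = x₀² + 132y₀² = 23² + 132·2² = 529 + 528 = 1057
y₁ = 2x₀y₀ = 2·23·2 = 92

Verify: 1057² - 132·92² = 1117249 - 1117248 = 1 ✓

x = 1057, y = 92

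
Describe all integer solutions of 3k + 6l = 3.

Step 1: Compute gcd(3, 6) = 3.
Since 3 divides 3, solutions exist.

Step 2: Find a particular solution using extended Euclidean algorithm.
We get k₀ = 1, l₀ = 0.
Check: 3*1 + 6*0 = 3 = 3 ✓

Step 3: Write the general solution.
k = 1 + (6/3)t = 1 + 2t
l = 0 - (3/3)t = 0 - 1t
for any integer t.

k = 1 + 2t, l = 0 - 1t for integer t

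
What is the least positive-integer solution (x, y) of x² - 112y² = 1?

We seek the smallest positive integers (x, y) with x² - 112y² = 1, i.e., x² = 112y² + 1.
Try successive y values:
y = 1: x² = 112·1² + 1 = 113, not a perfect square
y = 2: x² = 112·2² + 1 = 449, not a perfect square
y = 3: x² = 112·3² + 1 = 1009, not a perfect square
... continuing the search (or via continued fractions) ...
y = 12: x² = 112·12² + 1 = 16129, x = 127 ✓

Verify: 127² - 112·12² = 16129 - 16128 = 1 ✓

x = 127, y = 12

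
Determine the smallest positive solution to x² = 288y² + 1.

We seek the smallest positive integers (x, y) with x² - 288y² = 1, i.e., x² = 288y² + 1.
Try successive y values:
y = 1: x² = 288·1² + 1 = 289, x = 17 ✓

Verify: 17² - 288·1² = 289 - 288 = 1 ✓

x = 17, y = 1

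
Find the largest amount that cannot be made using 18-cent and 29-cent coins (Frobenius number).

For two coprime denominations a and b, the Frobenius number (largest value not representable as a non-negative combination) is ab - a - b.
Here gcd(18, 29) = 1, so they are coprime.
F(18, 29) = 18·29 - 18 - 29 = 522 - 47 = 475

475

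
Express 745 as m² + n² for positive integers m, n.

We need to find integers m, n > 0 such that m² + n² = 745.
Trying m = 4: n² = 745 - 4² = 745 - 16 = 729
n = 27
Check: 4² + 27² = 16 + 729 = 745 ✓

745 = 4² + 27²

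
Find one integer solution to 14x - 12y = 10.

Step 1: Check solvability.
gcd(14, 12) = 2
Since 2 divides 10, solutions exist.

Step 2: Apply extended Euclidean algorithm to find gcd.
We find integers such that 14*x0 + 12*y0 = 2

Step 3: Scale the particular solution.
Multiply by 10/2 = 5:
x = 5, y = 5

Step 4: Verify.
14*(5) - 12*(5) = 10 = 10 ✓

x = 5, y = 5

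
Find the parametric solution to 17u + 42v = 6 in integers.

Step 1: Compute gcd(17, 42) = 1.
Since 1 divides 6, solutions exist.

Step 2: Find a particular solution using extended Euclidean algorithm.
We get u₀ = 30, v₀ = -12.
Check: 17*30 + 42*-12 = 6 = 6 ✓

Step 3: Write the general solution.
u = 30 + (42/1)t = 30 + 42t
v = -12 - (17/1)t = -12 - 17t
for any integer t.

u = 30 + 42t, v = -12 - 17t for integer t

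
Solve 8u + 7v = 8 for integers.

Step 1: Check solvability.
gcd(8, 7) = 1
Since 1 divides 8, solutions exist.

Step 2: Apply extended Euclidean algorithm to find gcd.
We find integers such that 8*x0 + 7*y0 = 1

Step 3: Scale the particular solution.
Multiply by 8/1 = 8:
u = 8, v = -8

Step 4: Verify.
8*(8) + 7*(-8) = 8 = 8 ✓

u = 8, v = -8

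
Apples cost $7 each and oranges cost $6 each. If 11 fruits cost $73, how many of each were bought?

Let a = apples, o = oranges.
a + o = 11
7a + 6o = 73
Substitute o = 11 - a:
7a + 6(11 - a) = 73
(7 - 6)a = 73 - 66
1a = 7
a = 7, o = 11 - 7 = 4

Apples: 7, Oranges: 4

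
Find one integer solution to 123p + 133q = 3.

Step 1: Check solvability.
gcd(123, 133) = 1
Since 1 divides 3, solutions exist.

Step 2: Apply extended Euclidean algorithm to find gcd.
We find integers such that 123*x0 + 133*y0 = 1

Step 3: Scale the particular solution.
Multiply by 3/1 = 3:
p = -120, q = 111

Step 4: Verify.
123*(-120) + 133*(111) = 3 = 3 ✓

p = -120, q = 111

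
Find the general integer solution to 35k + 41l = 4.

Step 1: Compute gcd(35, 41) = 1.
Since 1 divides 4, solutions exist.

Step 2: Find a particular solution using extended Euclidean algorithm.
We get k₀ = -28, l₀ = 24.
Check: 35*-28 + 41*24 = 4 = 4 ✓

Step 3: Write the general solution.
k = -28 + (41/1)t = -28 + 41t
l = 24 - (35/1)t = 24 - 35t
for any integer t.

k = -28 + 41t, l = 24 - 35t for integer t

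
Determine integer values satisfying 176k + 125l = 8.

Step 1: Check solvability.
gcd(176, 125) = 1
Since 1 divides 8, solutions exist.

Step 2: Apply extended Euclidean algorithm to find gcd.
We find integers such that 176*x0 + 125*y0 = 1

Step 3: Scale the particular solution.
Multiply by 8/1 = 8:
k = -392, l = 552

Step 4: Verify.
176*(-392) + 125*(552) = 8 = 8 ✓

k = -392, l = 552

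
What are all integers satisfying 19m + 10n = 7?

Step 1: Compute gcd(19, 10) = 1.
Since 1 divides 7, solutions exist.

Step 2: Find a particular solution using extended Euclidean algorithm.
We get m₀ = -7, n₀ = 14.
Check: 19*-7 + 10*14 = 7 = 7 ✓

Step 3: Write the general solution.
m = -7 + (10/1)t = -7 + 10t
n = 14 - (19/1)t = 14 - 19t
for any integer t.

m = -7 + 10t, n = 14 - 19t for integer t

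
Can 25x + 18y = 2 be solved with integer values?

Step 1: Compute gcd(25, 18).
gcd(25, 18) = 1

Step 2: Check divisibility.
Does 1 divide 2? 2 = 1 x 2, so yes.

By the theorem on linear Diophantine equations, 25x + 18y = 2 has integer solutions if and only if gcd(25, 18) divides 2. Since 1 | 2, solutions exist.

Yes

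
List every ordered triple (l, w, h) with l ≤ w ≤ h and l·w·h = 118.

Iterate l from 1 to ⌊118^(1/3)⌋. For each l dividing 118, iterate w ≥ l with w dividing 118/l, and set h = 118/(l·w).
Triples found (2): (1×1×118), (1×2×59)

(1×1×118), (1×2×59)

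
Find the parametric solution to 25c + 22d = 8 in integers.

Step 1: Compute gcd(25, 22) = 1.
Since 1 divides 8, solutions exist.

Step 2: Find a particular solution using extended Euclidean algorithm.
We get c₀ = -56, d₀ = 64.
Check: 25*-56 + 22*64 = 8 = 8 ✓

Step 3: Write the general solution.
c = -56 + (22/1)t = -56 + 22t
d = 64 - (25/1)t = 64 - 25t
for any integer t.

c = -56 + 22t, d = 64 - 25t for integer t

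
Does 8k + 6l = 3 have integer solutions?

Step 1: Compute gcd(8, 6).
gcd(8, 6) = 2

Step 2: Check divisibility.
Does 2 divide 3? 3 = 2 x 1 + 1, so no.

By the theorem on linear Diophantine equations, 8k + 6l = 3 has integer solutions if and only if gcd(8, 6) divides 3. Since 2 does not divide 3, no solutions exist.

No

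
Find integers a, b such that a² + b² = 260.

We need to find integers a, b > 0 such that a² + b² = 260.
Trying a = 2: b² = 260 - 2² = 260 - 4 = 256
b = 16
Check: 2² + 16² = 4 + 256 = 260 ✓

260 = 2² + 16²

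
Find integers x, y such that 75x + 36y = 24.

Step 1: Check solvability.
gcd(75, 36) = 3
Since 3 divides 24, solutions exist.

Step 2: Apply extended Euclidean algorithm to find gcd.
We find integers such that 75*x0 + 36*y0 = 3

Step 3: Scale the particular solution.
Multiply by 24/3 = 8:
x = 8, y = -16

Step 4: Verify.
75*(8) + 36*(-16) = 24 = 24 ✓

x = 8, y = -16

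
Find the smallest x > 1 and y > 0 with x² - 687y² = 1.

We seek the smallest positive integers (x, y) with x² - 687y² = 1, i.e., x² = 687y² + 1.
Try successive y values:
y = 1: x² = 687·1² + 1 = 688, not a perfect square
y = 2: x² = 687·2² + 1 = 2749, not a perfect square
y = 3: x² = 687·3² + 1 = 6184, not a perfect square
... continuing the search (or via continued fractions) ...
y = 6308: x² = 687·6308² + 1 = 27336323569, x = 165337 ✓

Verify: 165337² - 687·6308² = 27336323569 - 27336323568 = 1 ✓

x = 165337, y = 6308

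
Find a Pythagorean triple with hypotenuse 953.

We need a² + b² = 953² = 908209.
Trying: 615² + 728² = 378225 + 529984 = 908209 ✓

(615, 728, 953)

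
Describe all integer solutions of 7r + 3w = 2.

Step 1: Compute gcd(7, 3) = 1.
Since 1 divides 2, solutions exist.

Step 2: Find a particular solution using extended Euclidean algorithm.
We get r₀ = 2, w₀ = -4.
Check: 7*2 + 3*-4 = 2 = 2 ✓

Step 3: Write the general solution.
r = 2 + (3/1)t = 2 + 3t
w = -4 - (7/1)t = -4 - 7t
for any integer t.

r = 2 + 3t, w = -4 - 7t for integer t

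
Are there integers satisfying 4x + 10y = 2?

Step 1: Compute gcd(4, 10).
gcd(4, 10) = 2

Step 2: Check divisibility.
Does 2 divide 2? 2 = 2 x 1, so yes.

By the theorem on linear Diophantine equations, 4x + 10y = 2 has integer solutions if and only if gcd(4, 10) divides 2. Since 2 | 2, solutions exist.

Yes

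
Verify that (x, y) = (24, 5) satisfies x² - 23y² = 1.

Compute x² = 24² = 576
Compute 23y² = 23·5² = 23·25 = 575
x² - 23y² = 576 - 575 = 1
Since this equals 1, (24, 5) is a solution.

Yes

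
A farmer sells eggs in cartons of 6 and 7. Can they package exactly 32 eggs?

We need non-negative a, b with 6a + 7b = 32.
gcd(6, 7) = 1 divides 32.
Try a = 3: 7b = 32 - 18 = 14, so b = 2.
One way: 3 cartons of 6 and 2 cartons of 7.

Yes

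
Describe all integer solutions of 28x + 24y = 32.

Step 1: Compute gcd(28, 24) = 4.
Since 4 divides 32, solutions exist.

Step 2: Find a particular solution using extended Euclidean algorithm.
We get x₀ = 8, y₀ = -8.
Check: 28*8 + 24*-8 = 32 = 32 ✓

Step 3: Write the general solution.
x = 8 + (24/4)t = 8 + 6t
y = -8 - (28/4)t = -8 - 7t
for any integer t.

x = 8 + 6t, y = -8 - 7t for integer t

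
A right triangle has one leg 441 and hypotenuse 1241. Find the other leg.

b² = c² - a² = 1540081 - 194481 = 1345600
b = 1160

1160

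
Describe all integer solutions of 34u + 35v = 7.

Step 1: Compute gcd(34, 35) = 1.
Since 1 divides 7, solutions exist.

Step 2: Find a particular solution using extended Euclidean algorithm.
We get u₀ = -7, v₀ = 7.
Check: 34*-7 + 35*7 = 7 = 7 ✓

Step 3: Write the general solution.
u = -7 + (35/1)t = -7 + 35t
v = 7 - (34/1)t = 7 - 34t
for any integer t.

u = -7 + 35t, v = 7 - 34t for integer t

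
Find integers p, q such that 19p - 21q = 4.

Step 1: Check solvability.
gcd(19, 21) = 1
Since 1 divides 4, solutions exist.

Step 2: Apply extended Euclidean algorithm to find gcd.
We find integers such that 19*x0 + 21*y0 = 1

Step 3: Scale the particular solution.
Multiply by 4/1 = 4:
p = 40, q = 36

Step 4: Verify.
19*(40) - 21*(36) = 4 = 4 ✓

p = 40, q = 36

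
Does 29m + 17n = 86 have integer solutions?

Step 1: Compute gcd(29, 17).
gcd(29, 17) = 1

Step 2: Check divisibility.
Does 1 divide 86? 86 = 1 x 86, so yes.

By the theorem on linear Diophantine equations, 29m + 17n = 86 has integer solutions if and only if gcd(29, 17) divides 86. Since 1 | 86, solutions exist.

Yes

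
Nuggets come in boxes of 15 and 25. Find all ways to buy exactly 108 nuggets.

We need non-negative integers (x, y) with 15x + 25y = 108.
For each x in 0..7, check if 108 - 15x is a non-negative multiple of 25.
No x yields an integer y ≥ 0.

No solution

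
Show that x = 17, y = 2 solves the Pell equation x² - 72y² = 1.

Compute x² = 17² = 289
Compute 72y² = 72·2² = 72·4 = 288
x² - 72y² = 289 - 288 = 1
Since this equals 1, (17, 2) is a solution.

Yes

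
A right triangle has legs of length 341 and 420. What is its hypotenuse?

c² = a² + b² = 341² + 420² = 116281 + 176400 = 292681
c = 541

541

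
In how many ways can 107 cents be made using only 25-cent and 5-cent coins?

We need non-negative integers (x, y) with 25x + 5y = 107.
For each x from 0 to 4, check if (107 - 25x) is a non-negative multiple of 5.
Solutions (x, y): none
Count: 0

0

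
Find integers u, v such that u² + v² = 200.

We need to find integers u, v > 0 such that u² + v² = 200.
Trying u = 2: v² = 200 - 2² = 200 - 4 = 196
v = 14
Check: 2² + 14² = 4 + 196 = 200 ✓

200 = 2² + 14²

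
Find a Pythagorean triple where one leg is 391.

We need the other leg and hypotenuse such that 391² + x² = c².
Take x = 120, c = 409: 391² + 120² = 152881 + 14400 = 167281 = 409² ✓
Triple: (391, 120, 409)

(391, 120, 409)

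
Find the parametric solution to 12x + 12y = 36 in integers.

Step 1: Compute gcd(12, 12) = 12.
Since 12 divides 36, solutions exist.

Step 2: Find a particular solution using extended Euclidean algorithm.
We get x₀ = 0, y₀ = 3.
Check: 12*0 + 12*3 = 36 = 36 ✓

Step 3: Write the general solution.
x = 0 + (12/12)t = 0 + 1t
y = 3 - (12/12)t = 3 - 1t
for any integer t.

x = 0 + 1t, y = 3 - 1t for integer t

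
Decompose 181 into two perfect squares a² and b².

We need to find integers a, b > 0 such that a² + b² = 181.
Trying a = 9: b² = 181 - 9² = 181 - 81 = 100
b = 10
Check: 9² + 10² = 81 + 100 = 181 ✓

181 = 9² + 10²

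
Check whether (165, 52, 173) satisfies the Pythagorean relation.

Compute a² + b²:
165² + 52² = 27225 + 2704 = 29929
Compute c²:
173² = 29929
Since 29929 = 29929, it is a Pythagorean triple.

Yes, it is a Pythagorean triple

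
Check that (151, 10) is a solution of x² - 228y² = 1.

Compute x² = 151² = 22801
Compute 228y² = 228·10² = 228·100 = 22800
x² - 228y² = 22801 - 22800 = 1
Since this equals 1, (151, 10) is a solution.

Yes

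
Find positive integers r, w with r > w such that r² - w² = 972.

Factor: r² - w² = (r+w)(r-w) = 972.
We need two factors of 972 with the same parity.
Use r+w = 486 and r-w = 2 (product 486·2 = 972).
Adding: 2r = 488, so r = 244.
Subtracting: 2w = 484, so w = 242.
Check: 244² - 242² = 59536 - 58564 = 972 ✓

r = 244, w = 242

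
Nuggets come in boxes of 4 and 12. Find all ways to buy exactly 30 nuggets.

We need non-negative integers (x, y) with 4x + 12y = 30.
For each x in 0..7, check if 30 - 4x is a non-negative multiple of 12.
No x yields an integer y ≥ 0.

No solution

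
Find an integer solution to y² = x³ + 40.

Try small integer x values and check whether x³ + 40 is a perfect square.
x = 6: x³ + 40 = 6³ + 40 = 216 + 40 = 256
Is 256 a perfect square? 16² = 256 ✓
So (x, y) = (6, -16) is a solution.

x = 6, y = -16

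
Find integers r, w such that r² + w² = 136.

We need to find integers r, w > 0 such that r² + w² = 136.
Trying r = 6: w² = 136 - 6² = 136 - 36 = 100
w = 10
Check: 6² + 10² = 36 + 100 = 136 ✓

136 = 6² + 10²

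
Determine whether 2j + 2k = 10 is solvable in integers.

Step 1: Compute gcd(2, 2).
gcd(2, 2) = 2

Step 2: Check divisibility.
Does 2 divide 10? 10 = 2 x 5, so yes.

By the theorem on linear Diophantine equations, 2j + 2k = 10 has integer solutions if and only if gcd(2, 2) divides 10. Since 2 | 10, solutions exist.

Yes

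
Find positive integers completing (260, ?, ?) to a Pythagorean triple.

We need the other leg and hypotenuse such that 260² + x² = c².
Take x = 651, c = 701: 260² + 651² = 67600 + 423801 = 491401 = 701² ✓
Triple: (651, 260, 701)

(651, 260, 701)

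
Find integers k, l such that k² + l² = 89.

We need to find integers k, l > 0 such that k² + l² = 89.
Trying k = 5: l² = 89 - 5² = 89 - 25 = 64
l = 8
Check: 5² + 8² = 25 + 64 = 89 ✓

89 = 5² + 8²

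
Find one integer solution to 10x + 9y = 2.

Step 1: Check solvability.
gcd(10, 9) = 1
Since 1 divides 2, solutions exist.

Step 2: Apply extended Euclidean algorithm to find gcd.
We find integers such that 10*x0 + 9*y0 = 1

Step 3: Scale the particular solution.
Multiply by 2/1 = 2:
x = 2, y = -2

Step 4: Verify.
10*(2) + 9*(-2) = 2 = 2 ✓

x = 2, y = -2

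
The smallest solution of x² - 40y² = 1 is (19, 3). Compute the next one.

Solutions to x² - Dy² = 1 are generated by powers of (x₀ + y₀√D).
The next solution satisfies x₁ + y₁√40 = (x₀ + y₀√40)², giving:
x₁ = x₀² + 40y₀² = 19² + 40·3² = 361 + 360 = 721
y₁ = 2x₀y₀ = 2·19·3 = 114

Verify: 721² - 40·114² = 519841 - 519840 = 1 ✓

x = 721, y = 114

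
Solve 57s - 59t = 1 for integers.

Step 1: Check solvability.
gcd(57, 59) = 1
Since 1 divides 1, solutions exist.

Step 2: Apply extended Euclidean algorithm to find gcd.
We find integers such that 57*x0 + 59*y0 = 1

Step 3: Scale the particular solution.
Multiply by 1/1 = 1:
s = 29, t = 28

Step 4: Verify.
57*(29) - 59*(28) = 1 = 1 ✓

s = 29, t = 28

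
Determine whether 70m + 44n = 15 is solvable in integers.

Step 1: Compute gcd(70, 44).
gcd(70, 44) = 2

Step 2: Check divisibility.
Does 2 divide 15? 15 = 2 x 7 + 1, so no.

By the theorem on linear Diophantine equations, 70m + 44n = 15 has integer solutions if and only if gcd(70, 44) divides 15. Since 2 does not divide 15, no solutions exist.

No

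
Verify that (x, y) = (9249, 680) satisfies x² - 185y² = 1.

Compute x² = 9249² = 85544001
Compute 185y² = 185·680² = 185·462400 = 85544000
x² - 185y² = 85544001 - 85544000 = 1
Since this equals 1, (9249, 680) is a solution.

Yes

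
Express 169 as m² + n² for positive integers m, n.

We need to find integers m, n > 0 such that m² + n² = 169.
Trying m = 5: n² = 169 - 5² = 169 - 25 = 144
n = 12
Check: 5² + 12² = 25 + 144 = 169 ✓

169 = 5² + 12²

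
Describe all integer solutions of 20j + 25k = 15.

Step 1: Compute gcd(20, 25) = 5.
Since 5 divides 15, solutions exist.

Step 2: Find a particular solution using extended Euclidean algorithm.
We get j₀ = -3, k₀ = 3.
Check: 20*-3 + 25*3 = 15 = 15 ✓

Step 3: Write the general solution.
j = -3 + (25/5)t = -3 + 5t
k = 3 - (20/5)t = 3 - 4t
for any integer t.

j = -3 + 5t, k = 3 - 4t for integer t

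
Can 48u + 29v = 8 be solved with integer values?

Step 1: Compute gcd(48, 29).
gcd(48, 29) = 1

Step 2: Check divisibility.
Does 1 divide 8? 8 = 1 x 8, so yes.

By the theorem on linear Diophantine equations, 48u + 29v = 8 has integer solutions if and only if gcd(48, 29) divides 8. Since 1 | 8, solutions exist.

Yes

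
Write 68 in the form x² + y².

We need to find integers x, y > 0 such that x² + y² = 68.
Trying x = 2: y² = 68 - 2² = 68 - 4 = 64
y = 8
Check: 2² + 8² = 4 + 64 = 68 ✓

68 = 2² + 8²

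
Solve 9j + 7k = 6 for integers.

Step 1: Check solvability.
gcd(9, 7) = 1
Since 1 divides 6, solutions exist.

Step 2: Apply extended Euclidean algorithm to find gcd.
We find integers such that 9*x0 + 7*y0 = 1

Step 3: Scale the particular solution.
Multiply by 6/1 = 6:
j = -18, k = 24

Step 4: Verify.
9*(-18) + 7*(24) = 6 = 6 ✓

j = -18, k = 24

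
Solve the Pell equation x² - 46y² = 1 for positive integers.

We seek the smallest positive integers (x, y) with x² - 46y² = 1, i.e., x² = 46y² + 1.
Try successive y values:
y = 1: x² = 46·1² + 1 = 47, not a perfect square
y = 2: x² = 46·2² + 1 = 185, not a perfect square
y = 3: x² = 46·3² + 1 = 415, not a perfect square
... continuing the search (or via continued fractions) ...
y = 3588: x² = 46·3588² + 1 = 592192225, x = 24335 ✓

Verify: 24335² - 46·3588² = 592192225 - 592192224 = 1 ✓

x = 24335, y = 3588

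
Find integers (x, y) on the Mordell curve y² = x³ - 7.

Try small integer x values and check whether x³ - 7 is a perfect square.
x = 2: x³ - 7 = 2³ - 7 = 8 - 7 = 1
Is 1 a perfect square? 1² = 1 ✓
So (x, y) = (2, 1) is a solution.

x = 2, y = 1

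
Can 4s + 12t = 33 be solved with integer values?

Step 1: Compute gcd(4, 12).
gcd(4, 12) = 4

Step 2: Check divisibility.
Does 4 divide 33? 33 = 4 x 8 + 1, so no.

By the theorem on linear Diophantine equations, 4s + 12t = 33 has integer solutions if and only if gcd(4, 12) divides 33. Since 4 does not divide 33, no solutions exist.

No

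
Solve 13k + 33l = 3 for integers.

Step 1: Check solvability.
gcd(13, 33) = 1
Since 1 divides 3, solutions exist.

Step 2: Apply extended Euclidean algorithm to find gcd.
We find integers such that 13*x0 + 33*y0 = 1

Step 3: Scale the particular solution.
Multiply by 3/1 = 3:
k = -15, l = 6

Step 4: Verify.
13*(-15) + 33*(6) = 3 = 3 ✓

k = -15, l = 6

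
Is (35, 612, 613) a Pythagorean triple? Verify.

Compute a² + b² = 35² + 612² = 1225 + 374544 = 375769
Compute c² = 613² = 375769
Since 375769 = 375769, confirmed.

Yes, it is a Pythagorean triple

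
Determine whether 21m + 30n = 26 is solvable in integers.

Step 1: Compute gcd(21, 30).
gcd(21, 30) = 3

Step 2: Check divisibility.
Does 3 divide 26? 26 = 3 x 8 + 2, so no.

By the theorem on linear Diophantine equations, 21m + 30n = 26 has integer solutions if and only if gcd(21, 30) divides 26. Since 3 does not divide 26, no solutions exist.

No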